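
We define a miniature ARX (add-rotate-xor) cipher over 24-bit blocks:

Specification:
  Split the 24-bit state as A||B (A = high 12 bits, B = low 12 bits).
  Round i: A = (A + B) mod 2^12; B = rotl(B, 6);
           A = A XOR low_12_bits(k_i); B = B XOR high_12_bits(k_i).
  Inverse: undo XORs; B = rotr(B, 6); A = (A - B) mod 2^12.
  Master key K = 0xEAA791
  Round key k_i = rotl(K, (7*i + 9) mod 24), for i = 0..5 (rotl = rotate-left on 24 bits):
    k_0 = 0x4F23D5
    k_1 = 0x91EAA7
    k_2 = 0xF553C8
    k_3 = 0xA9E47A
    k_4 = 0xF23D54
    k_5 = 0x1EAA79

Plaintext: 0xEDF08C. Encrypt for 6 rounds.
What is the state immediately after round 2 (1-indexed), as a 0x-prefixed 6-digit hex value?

0xE09501

s_0 = plaintext = 0xEDF08C
s_1 = Round(s_0, k_0) = 0xCBE7F0
s_2 = Round(s_1, k_1) = 0xE09501
s_3 = Round(s_2, k_2) = 0x0C2F01
s_4 = Round(s_3, k_3) = 0xBB9AE2
s_5 = Round(s_4, k_4) = 0xBCF788
s_6 = Round(s_5, k_5) = 0x92E3F4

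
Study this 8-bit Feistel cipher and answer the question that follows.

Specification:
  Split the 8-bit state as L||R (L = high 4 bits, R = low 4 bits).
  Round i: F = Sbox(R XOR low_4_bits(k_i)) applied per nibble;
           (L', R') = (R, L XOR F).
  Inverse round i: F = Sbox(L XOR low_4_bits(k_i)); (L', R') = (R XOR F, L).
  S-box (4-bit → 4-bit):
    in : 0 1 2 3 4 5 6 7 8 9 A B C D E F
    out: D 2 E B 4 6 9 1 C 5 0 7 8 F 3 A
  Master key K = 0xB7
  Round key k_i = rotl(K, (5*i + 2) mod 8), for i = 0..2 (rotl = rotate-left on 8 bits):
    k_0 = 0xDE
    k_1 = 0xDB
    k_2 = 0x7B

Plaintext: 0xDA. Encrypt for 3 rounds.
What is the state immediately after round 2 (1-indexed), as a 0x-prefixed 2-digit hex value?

0x94

s_0 = plaintext = 0xDA
s_1 = Round(s_0, k_0) = 0xA9
s_2 = Round(s_1, k_1) = 0x94
s_3 = Round(s_2, k_2) = 0x43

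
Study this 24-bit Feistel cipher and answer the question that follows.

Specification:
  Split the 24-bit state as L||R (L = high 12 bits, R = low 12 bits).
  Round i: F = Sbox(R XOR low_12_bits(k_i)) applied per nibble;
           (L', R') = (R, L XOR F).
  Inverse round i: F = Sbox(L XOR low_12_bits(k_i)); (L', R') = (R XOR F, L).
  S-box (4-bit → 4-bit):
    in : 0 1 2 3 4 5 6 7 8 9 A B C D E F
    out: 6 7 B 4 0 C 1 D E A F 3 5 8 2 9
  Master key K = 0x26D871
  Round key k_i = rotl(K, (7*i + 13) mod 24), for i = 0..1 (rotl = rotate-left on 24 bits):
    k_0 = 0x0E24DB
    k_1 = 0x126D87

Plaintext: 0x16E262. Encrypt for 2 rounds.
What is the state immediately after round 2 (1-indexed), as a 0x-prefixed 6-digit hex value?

0x054AE6

s_0 = plaintext = 0x16E262
s_1 = Round(s_0, k_0) = 0x262054
s_2 = Round(s_1, k_1) = 0x054AE6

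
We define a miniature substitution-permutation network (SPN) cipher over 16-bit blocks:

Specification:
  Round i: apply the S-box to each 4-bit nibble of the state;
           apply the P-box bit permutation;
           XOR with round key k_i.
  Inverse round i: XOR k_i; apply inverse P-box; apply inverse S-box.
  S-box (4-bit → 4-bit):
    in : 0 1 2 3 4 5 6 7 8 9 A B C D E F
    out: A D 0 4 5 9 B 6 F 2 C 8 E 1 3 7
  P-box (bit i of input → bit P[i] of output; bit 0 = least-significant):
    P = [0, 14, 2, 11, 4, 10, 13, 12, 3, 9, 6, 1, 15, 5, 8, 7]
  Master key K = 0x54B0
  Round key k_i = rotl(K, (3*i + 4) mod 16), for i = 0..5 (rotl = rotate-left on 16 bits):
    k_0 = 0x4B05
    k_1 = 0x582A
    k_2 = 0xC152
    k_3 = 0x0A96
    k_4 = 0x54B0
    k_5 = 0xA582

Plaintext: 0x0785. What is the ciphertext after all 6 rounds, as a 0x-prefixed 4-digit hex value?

s_0 = plaintext = 0x0785
s_1 = Round(s_0, k_0) = 0x75F4
s_2 = Round(s_1, k_1) = 0x7D15
s_3 = Round(s_2, k_2) = 0xF86B
s_4 = Round(s_3, k_3) = 0x95EC
s_5 = Round(s_4, k_4) = 0x188E
s_6 = Round(s_5, k_5) = 0x5259

0x5259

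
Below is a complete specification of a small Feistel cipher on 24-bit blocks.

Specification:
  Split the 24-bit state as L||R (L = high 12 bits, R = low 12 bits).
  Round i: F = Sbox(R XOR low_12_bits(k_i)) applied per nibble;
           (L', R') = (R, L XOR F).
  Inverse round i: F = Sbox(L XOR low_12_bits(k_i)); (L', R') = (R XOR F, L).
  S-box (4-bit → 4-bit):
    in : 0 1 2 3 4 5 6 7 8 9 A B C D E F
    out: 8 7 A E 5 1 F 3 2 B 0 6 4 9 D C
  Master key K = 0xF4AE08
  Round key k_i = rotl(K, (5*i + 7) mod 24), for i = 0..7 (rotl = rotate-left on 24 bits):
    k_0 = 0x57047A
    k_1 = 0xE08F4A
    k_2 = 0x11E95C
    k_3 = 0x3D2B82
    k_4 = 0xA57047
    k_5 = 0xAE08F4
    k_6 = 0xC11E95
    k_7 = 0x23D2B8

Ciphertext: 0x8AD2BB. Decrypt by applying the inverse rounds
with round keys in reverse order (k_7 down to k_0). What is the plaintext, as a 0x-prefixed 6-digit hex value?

s_0 = ciphertext = 0x8AD2BB
s_1 = InvRound(s_0, k_7) = 0x2CA8AD
s_2 = InvRound(s_1, k_6) = 0xCB12CA
s_3 = InvRound(s_2, k_5) = 0x79BCB1
s_4 = InvRound(s_3, k_4) = 0xF2579B
s_5 = InvRound(s_4, k_3) = 0x298F25
s_6 = InvRound(s_5, k_2) = 0x960298
s_7 = InvRound(s_6, k_1) = 0xD38960
s_8 = InvRound(s_7, k_0) = 0x23AD38

0x23AD38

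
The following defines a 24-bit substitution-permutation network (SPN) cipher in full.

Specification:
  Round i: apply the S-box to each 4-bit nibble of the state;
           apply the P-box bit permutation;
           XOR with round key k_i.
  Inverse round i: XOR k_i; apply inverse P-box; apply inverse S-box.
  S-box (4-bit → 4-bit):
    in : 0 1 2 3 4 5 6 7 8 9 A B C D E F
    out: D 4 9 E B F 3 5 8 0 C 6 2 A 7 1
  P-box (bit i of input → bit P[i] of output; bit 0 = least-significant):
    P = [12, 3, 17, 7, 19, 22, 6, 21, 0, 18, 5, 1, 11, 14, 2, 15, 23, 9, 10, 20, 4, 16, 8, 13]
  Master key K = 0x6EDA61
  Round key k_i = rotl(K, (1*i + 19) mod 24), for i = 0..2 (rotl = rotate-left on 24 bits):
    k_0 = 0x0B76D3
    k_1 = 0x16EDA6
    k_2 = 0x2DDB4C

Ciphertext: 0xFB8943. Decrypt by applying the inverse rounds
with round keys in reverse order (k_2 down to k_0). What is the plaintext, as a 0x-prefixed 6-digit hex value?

0x131614

s_0 = ciphertext = 0xFB8943
s_1 = InvRound(s_0, k_2) = 0x94B4CE
s_2 = InvRound(s_1, k_1) = 0x1F611E
s_3 = InvRound(s_2, k_0) = 0x131614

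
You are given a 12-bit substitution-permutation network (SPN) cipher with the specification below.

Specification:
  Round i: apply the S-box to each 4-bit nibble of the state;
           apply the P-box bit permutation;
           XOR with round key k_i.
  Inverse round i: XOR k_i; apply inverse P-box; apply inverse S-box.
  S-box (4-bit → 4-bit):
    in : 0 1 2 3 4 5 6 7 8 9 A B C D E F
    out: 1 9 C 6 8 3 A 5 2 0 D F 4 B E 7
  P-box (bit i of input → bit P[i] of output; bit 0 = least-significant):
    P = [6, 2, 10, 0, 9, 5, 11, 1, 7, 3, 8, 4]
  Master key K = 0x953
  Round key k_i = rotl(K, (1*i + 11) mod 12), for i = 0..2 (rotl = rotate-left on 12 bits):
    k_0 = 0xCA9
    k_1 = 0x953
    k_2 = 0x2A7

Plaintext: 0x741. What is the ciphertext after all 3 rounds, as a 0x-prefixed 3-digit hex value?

s_0 = plaintext = 0x741
s_1 = Round(s_0, k_0) = 0xD6A
s_2 = Round(s_1, k_1) = 0xDA8
s_3 = Round(s_2, k_2) = 0x839

0x839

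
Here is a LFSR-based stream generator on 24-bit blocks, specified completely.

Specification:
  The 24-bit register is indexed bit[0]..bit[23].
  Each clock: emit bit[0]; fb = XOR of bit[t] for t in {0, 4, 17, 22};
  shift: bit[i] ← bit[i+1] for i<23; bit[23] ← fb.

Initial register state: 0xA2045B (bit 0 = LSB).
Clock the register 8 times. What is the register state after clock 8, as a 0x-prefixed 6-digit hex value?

reg_0 = 0xA2045B
clock 1: out=1, reg = 0xD1022D
clock 2: out=1, reg = 0x688116
clock 3: out=0, reg = 0x34408B
clock 4: out=1, reg = 0x9A2045
clock 5: out=1, reg = 0x4D1022
clock 6: out=0, reg = 0xA68811
clock 7: out=1, reg = 0xD34408
clock 8: out=0, reg = 0x69A204

0x69A204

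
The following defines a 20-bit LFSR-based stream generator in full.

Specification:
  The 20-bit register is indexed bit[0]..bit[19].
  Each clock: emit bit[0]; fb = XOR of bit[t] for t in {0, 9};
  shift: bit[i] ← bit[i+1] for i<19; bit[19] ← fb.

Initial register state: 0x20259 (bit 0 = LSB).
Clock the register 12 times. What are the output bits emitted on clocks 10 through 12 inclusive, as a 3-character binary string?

100

reg_0 = 0x20259
clock 1: out=1, reg = 0x1012C
clock 2: out=0, reg = 0x08096
clock 3: out=0, reg = 0x0404B
clock 4: out=1, reg = 0x82025
clock 5: out=1, reg = 0xC1012
clock 6: out=0, reg = 0x60809
clock 7: out=1, reg = 0xB0404
clock 8: out=0, reg = 0x58202
clock 9: out=0, reg = 0xAC101
clock 10: out=1, reg = 0xD6080
clock 11: out=0, reg = 0x6B040
clock 12: out=0, reg = 0x35820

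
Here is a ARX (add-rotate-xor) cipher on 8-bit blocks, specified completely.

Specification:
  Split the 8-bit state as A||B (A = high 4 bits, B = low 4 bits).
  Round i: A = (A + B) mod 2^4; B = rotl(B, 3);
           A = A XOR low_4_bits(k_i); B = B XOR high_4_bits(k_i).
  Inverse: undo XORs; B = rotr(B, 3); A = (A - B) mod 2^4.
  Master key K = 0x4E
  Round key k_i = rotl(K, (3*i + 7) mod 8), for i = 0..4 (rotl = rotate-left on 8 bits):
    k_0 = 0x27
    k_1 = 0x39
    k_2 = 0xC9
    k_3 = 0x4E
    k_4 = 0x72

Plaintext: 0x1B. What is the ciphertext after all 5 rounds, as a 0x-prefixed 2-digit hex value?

0xDF

s_0 = plaintext = 0x1B
s_1 = Round(s_0, k_0) = 0xBF
s_2 = Round(s_1, k_1) = 0x3C
s_3 = Round(s_2, k_2) = 0x6A
s_4 = Round(s_3, k_3) = 0xE1
s_5 = Round(s_4, k_4) = 0xDF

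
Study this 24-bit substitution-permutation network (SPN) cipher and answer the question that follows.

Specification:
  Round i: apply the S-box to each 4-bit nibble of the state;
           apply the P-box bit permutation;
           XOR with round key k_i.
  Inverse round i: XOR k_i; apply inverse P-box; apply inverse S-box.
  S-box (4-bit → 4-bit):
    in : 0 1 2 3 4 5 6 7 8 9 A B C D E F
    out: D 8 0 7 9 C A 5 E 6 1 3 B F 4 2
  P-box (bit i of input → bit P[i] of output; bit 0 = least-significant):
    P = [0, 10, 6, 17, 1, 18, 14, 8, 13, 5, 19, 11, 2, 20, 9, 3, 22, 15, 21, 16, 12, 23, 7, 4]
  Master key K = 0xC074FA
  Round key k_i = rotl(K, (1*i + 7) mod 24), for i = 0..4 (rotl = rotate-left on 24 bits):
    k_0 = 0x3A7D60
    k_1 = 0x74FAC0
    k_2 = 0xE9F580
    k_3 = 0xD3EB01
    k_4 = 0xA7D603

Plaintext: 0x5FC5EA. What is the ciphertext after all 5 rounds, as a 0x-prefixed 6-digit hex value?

s_0 = plaintext = 0x5FC5EA
s_1 = Round(s_0, k_0) = 0x22B5FD
s_2 = Round(s_1, k_1) = 0x6AF685
s_3 = Round(s_2, k_2) = 0x3FBCF0
s_4 = Round(s_3, k_3) = 0x4553E4
s_5 = Round(s_4, k_4) = 0x8CA43A

0x8CA43A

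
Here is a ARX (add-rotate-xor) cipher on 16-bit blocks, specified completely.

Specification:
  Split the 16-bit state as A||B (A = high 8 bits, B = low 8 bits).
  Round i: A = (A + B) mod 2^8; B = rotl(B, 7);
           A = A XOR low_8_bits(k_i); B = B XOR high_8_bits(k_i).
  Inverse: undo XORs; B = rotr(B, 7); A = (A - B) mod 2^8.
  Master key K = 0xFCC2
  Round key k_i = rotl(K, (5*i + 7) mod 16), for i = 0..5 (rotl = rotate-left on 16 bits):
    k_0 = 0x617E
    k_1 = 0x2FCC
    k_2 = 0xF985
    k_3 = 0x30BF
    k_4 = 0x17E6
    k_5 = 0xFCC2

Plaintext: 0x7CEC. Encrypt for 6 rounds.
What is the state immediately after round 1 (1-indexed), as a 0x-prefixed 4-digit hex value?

s_0 = plaintext = 0x7CEC
s_1 = Round(s_0, k_0) = 0x1617
s_2 = Round(s_1, k_1) = 0xE1A4
s_3 = Round(s_2, k_2) = 0x00AB
s_4 = Round(s_3, k_3) = 0x14E5
s_5 = Round(s_4, k_4) = 0x1FE5
s_6 = Round(s_5, k_5) = 0xC60E

0x1617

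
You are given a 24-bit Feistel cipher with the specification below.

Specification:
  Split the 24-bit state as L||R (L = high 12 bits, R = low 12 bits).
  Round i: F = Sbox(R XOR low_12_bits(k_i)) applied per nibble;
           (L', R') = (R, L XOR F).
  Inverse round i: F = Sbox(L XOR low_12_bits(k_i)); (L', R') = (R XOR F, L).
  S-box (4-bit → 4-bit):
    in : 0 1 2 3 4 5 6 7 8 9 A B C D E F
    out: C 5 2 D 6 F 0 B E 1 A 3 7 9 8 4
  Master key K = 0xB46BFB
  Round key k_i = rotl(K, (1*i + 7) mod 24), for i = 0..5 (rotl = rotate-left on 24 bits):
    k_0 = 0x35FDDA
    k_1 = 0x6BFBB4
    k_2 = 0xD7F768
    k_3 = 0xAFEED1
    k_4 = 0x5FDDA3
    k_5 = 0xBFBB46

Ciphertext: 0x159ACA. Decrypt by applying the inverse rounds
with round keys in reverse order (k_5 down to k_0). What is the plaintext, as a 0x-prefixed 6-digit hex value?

s_0 = ciphertext = 0x159ACA
s_1 = InvRound(s_0, k_5) = 0x09E159
s_2 = InvRound(s_1, k_4) = 0x88009E
s_3 = InvRound(s_2, k_3) = 0x06B880
s_4 = InvRound(s_3, k_2) = 0x34D06B
s_5 = InvRound(s_4, k_1) = 0xE2A34D
s_6 = InvRound(s_5, k_0) = 0xE01E2A

0xE01E2A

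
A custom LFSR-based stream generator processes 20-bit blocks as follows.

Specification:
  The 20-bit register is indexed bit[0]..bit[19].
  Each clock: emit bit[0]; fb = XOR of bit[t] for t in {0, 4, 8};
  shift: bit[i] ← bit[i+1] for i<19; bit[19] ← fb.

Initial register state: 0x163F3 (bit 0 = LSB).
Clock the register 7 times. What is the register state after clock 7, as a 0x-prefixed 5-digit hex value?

0x5E2C7

reg_0 = 0x163F3
clock 1: out=1, reg = 0x8B1F9
clock 2: out=1, reg = 0xC58FC
clock 3: out=0, reg = 0xE2C7E
clock 4: out=0, reg = 0xF163F
clock 5: out=1, reg = 0x78B1F
clock 6: out=1, reg = 0xBC58F
clock 7: out=1, reg = 0x5E2C7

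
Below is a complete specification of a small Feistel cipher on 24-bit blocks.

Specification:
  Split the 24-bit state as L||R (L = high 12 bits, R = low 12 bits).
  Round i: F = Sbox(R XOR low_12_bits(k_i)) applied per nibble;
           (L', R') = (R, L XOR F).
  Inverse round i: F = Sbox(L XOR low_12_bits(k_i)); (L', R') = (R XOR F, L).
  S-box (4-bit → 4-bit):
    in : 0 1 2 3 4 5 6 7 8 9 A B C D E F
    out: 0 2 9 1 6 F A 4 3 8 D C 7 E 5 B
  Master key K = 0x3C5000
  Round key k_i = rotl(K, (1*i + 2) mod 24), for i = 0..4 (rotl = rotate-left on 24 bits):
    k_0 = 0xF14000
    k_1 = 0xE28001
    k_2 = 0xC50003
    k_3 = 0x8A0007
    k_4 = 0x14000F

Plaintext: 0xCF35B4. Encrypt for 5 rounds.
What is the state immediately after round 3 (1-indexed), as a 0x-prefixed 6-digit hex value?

s_0 = plaintext = 0xCF35B4
s_1 = Round(s_0, k_0) = 0x5B4335
s_2 = Round(s_1, k_1) = 0x3354A2
s_3 = Round(s_2, k_2) = 0x4A25E7
s_4 = Round(s_3, k_3) = 0x5E7BF2
s_5 = Round(s_4, k_4) = 0xBF2959

0x4A25E7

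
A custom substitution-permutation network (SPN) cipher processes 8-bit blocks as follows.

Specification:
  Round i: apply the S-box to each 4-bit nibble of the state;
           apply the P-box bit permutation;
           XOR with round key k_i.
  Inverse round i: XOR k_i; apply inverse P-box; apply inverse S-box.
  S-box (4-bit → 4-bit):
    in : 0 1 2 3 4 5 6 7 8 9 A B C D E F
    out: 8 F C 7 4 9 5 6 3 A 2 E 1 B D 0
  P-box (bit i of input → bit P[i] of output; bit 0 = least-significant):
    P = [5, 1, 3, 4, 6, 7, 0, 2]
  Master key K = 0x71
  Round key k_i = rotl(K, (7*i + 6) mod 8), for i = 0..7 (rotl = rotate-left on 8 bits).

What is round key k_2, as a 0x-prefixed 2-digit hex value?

0x17

K = 0x71
k_0 = rotl(K, (7*0+6) mod 8) = rotl(K, 6) = 0x5C
k_1 = rotl(K, (7*1+6) mod 8) = rotl(K, 5) = 0x2E
k_2 = rotl(K, (7*2+6) mod 8) = rotl(K, 4) = 0x17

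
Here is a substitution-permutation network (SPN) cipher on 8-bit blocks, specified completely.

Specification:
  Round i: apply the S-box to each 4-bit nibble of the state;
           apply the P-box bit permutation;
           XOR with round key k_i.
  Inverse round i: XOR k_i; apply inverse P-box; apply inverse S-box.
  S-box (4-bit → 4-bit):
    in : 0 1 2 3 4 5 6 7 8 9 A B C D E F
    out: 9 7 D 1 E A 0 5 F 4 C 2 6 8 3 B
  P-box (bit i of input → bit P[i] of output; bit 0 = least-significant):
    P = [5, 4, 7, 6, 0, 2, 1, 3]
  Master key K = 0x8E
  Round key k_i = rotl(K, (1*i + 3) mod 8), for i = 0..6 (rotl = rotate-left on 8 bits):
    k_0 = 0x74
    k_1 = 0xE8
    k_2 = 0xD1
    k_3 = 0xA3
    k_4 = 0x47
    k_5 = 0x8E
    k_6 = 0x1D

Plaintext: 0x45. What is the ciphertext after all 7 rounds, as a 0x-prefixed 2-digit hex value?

0x56

s_0 = plaintext = 0x45
s_1 = Round(s_0, k_0) = 0x2A
s_2 = Round(s_1, k_1) = 0x23
s_3 = Round(s_2, k_2) = 0xFA
s_4 = Round(s_3, k_3) = 0x6E
s_5 = Round(s_4, k_4) = 0x77
s_6 = Round(s_5, k_5) = 0x2D
s_7 = Round(s_6, k_6) = 0x56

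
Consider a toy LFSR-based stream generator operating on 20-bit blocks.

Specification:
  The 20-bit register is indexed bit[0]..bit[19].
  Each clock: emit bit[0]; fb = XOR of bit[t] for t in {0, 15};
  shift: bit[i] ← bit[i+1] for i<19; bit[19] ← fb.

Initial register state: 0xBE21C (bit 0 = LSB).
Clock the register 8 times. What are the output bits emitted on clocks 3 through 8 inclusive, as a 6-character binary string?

reg_0 = 0xBE21C
clock 1: out=0, reg = 0xDF10E
clock 2: out=0, reg = 0xEF887
clock 3: out=1, reg = 0x77C43
clock 4: out=1, reg = 0xBBE21
clock 5: out=1, reg = 0x5DF10
clock 6: out=0, reg = 0xAEF88
clock 7: out=0, reg = 0xD77C4
clock 8: out=0, reg = 0x6BBE2

111000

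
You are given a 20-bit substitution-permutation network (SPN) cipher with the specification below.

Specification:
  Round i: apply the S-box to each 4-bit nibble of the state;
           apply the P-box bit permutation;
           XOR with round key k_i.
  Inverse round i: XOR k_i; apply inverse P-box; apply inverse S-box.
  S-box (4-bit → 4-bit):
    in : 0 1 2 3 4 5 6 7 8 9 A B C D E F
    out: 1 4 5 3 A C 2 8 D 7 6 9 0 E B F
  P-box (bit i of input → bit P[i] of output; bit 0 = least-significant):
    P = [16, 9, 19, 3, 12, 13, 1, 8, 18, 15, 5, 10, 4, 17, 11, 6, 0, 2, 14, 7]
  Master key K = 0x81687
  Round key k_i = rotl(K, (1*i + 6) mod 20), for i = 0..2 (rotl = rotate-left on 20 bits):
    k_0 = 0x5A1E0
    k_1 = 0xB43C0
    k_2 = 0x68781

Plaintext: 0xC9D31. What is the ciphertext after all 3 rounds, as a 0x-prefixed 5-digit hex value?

s_0 = plaintext = 0xC9D31
s_1 = Round(s_0, k_0) = 0xF1DD0
s_2 = Round(s_1, k_1) = 0xAAE67
s_3 = Round(s_2, k_2) = 0x06B8D

0x06B8D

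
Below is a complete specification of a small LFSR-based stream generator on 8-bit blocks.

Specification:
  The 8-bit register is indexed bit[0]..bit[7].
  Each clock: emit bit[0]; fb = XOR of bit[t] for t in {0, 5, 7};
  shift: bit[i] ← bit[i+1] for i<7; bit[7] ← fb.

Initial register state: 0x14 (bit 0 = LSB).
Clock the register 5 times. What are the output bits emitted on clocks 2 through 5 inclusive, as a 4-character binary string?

reg_0 = 0x14
clock 1: out=0, reg = 0x0A
clock 2: out=0, reg = 0x05
clock 3: out=1, reg = 0x82
clock 4: out=0, reg = 0xC1
clock 5: out=1, reg = 0x60

0101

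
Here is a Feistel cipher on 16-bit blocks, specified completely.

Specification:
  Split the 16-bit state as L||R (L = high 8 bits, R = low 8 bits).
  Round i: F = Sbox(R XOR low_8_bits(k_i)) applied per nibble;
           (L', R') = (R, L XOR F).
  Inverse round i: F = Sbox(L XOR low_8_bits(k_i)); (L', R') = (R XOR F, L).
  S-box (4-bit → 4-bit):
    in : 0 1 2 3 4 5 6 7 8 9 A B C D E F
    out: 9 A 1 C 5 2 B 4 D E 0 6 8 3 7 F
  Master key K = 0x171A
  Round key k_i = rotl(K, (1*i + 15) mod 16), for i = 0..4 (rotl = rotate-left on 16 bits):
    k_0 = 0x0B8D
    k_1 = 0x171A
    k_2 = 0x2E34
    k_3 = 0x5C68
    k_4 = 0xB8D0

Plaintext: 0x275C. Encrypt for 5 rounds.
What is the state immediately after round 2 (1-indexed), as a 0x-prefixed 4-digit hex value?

s_0 = plaintext = 0x275C
s_1 = Round(s_0, k_0) = 0x5C1D
s_2 = Round(s_1, k_1) = 0x1DC8
s_3 = Round(s_2, k_2) = 0xC8E5
s_4 = Round(s_3, k_3) = 0xE51B
s_5 = Round(s_4, k_4) = 0x1B63

0x1DC8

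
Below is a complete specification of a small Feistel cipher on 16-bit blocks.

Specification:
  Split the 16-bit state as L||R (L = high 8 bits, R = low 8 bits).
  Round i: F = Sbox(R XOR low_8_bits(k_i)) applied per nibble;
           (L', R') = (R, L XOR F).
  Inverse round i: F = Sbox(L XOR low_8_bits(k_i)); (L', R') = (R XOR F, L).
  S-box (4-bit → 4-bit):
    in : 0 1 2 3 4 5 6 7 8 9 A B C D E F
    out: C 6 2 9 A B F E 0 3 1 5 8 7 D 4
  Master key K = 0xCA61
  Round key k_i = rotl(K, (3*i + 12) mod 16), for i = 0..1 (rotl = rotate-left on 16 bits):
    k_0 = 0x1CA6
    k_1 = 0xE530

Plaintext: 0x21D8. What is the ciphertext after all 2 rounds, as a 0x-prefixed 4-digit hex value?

s_0 = plaintext = 0x21D8
s_1 = Round(s_0, k_0) = 0xD8CC
s_2 = Round(s_1, k_1) = 0xCC90

0xCC90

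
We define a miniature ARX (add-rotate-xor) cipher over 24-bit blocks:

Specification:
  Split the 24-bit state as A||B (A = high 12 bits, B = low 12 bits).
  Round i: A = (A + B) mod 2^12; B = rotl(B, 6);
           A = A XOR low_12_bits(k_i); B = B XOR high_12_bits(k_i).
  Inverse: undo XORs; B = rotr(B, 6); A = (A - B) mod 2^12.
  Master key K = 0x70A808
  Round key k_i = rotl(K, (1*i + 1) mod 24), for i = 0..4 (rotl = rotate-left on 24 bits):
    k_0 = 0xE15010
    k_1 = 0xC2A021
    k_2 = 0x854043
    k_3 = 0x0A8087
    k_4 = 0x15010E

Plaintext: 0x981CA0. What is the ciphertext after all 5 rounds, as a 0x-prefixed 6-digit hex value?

s_0 = plaintext = 0x981CA0
s_1 = Round(s_0, k_0) = 0x631627
s_2 = Round(s_1, k_1) = 0xC795F2
s_3 = Round(s_2, k_2) = 0x2284C3
s_4 = Round(s_3, k_3) = 0x66C07B
s_5 = Round(s_4, k_4) = 0x7E9F91

0x7E9F91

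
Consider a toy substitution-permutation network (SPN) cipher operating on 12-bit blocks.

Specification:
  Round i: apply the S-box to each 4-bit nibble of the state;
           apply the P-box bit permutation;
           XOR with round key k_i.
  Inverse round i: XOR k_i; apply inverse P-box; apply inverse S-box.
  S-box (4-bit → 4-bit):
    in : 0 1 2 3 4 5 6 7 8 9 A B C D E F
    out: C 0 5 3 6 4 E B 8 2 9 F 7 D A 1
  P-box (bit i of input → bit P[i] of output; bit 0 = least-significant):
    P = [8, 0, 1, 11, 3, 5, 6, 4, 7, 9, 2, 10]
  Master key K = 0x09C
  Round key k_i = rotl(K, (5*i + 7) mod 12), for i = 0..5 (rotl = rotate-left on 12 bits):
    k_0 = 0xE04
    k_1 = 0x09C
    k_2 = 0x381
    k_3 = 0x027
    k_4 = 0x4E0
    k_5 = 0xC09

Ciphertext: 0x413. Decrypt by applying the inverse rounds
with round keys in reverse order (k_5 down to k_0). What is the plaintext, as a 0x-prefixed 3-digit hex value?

s_0 = ciphertext = 0x413
s_1 = InvRound(s_0, k_5) = 0x1A0
s_2 = InvRound(s_1, k_4) = 0x85F
s_3 = InvRound(s_2, k_3) = 0x1B8
s_4 = InvRound(s_3, k_2) = 0x979
s_5 = InvRound(s_4, k_1) = 0x247
s_6 = InvRound(s_5, k_0) = 0x856

0x856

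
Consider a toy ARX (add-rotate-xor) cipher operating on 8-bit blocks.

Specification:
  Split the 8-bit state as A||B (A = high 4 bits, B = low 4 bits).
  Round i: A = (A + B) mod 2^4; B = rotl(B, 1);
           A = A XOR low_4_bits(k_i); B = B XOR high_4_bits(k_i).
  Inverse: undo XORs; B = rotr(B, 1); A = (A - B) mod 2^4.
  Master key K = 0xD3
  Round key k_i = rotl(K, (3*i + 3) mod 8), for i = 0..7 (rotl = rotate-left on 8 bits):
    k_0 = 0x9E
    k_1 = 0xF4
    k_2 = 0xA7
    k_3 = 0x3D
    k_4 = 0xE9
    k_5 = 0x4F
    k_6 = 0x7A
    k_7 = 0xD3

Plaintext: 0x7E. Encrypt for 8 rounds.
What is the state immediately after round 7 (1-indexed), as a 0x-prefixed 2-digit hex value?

0xD9

s_0 = plaintext = 0x7E
s_1 = Round(s_0, k_0) = 0xB4
s_2 = Round(s_1, k_1) = 0xB7
s_3 = Round(s_2, k_2) = 0x54
s_4 = Round(s_3, k_3) = 0x4B
s_5 = Round(s_4, k_4) = 0x69
s_6 = Round(s_5, k_5) = 0x07
s_7 = Round(s_6, k_6) = 0xD9
s_8 = Round(s_7, k_7) = 0x5E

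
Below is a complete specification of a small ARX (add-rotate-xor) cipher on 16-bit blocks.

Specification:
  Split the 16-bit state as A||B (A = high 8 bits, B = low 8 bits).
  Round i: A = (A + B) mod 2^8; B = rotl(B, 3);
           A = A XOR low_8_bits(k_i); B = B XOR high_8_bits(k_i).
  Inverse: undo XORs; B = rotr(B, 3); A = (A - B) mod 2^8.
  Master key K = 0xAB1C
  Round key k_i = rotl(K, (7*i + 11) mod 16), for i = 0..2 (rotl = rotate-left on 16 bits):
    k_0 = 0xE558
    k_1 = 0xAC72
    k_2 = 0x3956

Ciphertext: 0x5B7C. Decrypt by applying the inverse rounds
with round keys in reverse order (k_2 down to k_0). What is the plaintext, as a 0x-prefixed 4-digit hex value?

s_0 = ciphertext = 0x5B7C
s_1 = InvRound(s_0, k_2) = 0x65A8
s_2 = InvRound(s_1, k_1) = 0x9780
s_3 = InvRound(s_2, k_0) = 0x23AC

0x23AC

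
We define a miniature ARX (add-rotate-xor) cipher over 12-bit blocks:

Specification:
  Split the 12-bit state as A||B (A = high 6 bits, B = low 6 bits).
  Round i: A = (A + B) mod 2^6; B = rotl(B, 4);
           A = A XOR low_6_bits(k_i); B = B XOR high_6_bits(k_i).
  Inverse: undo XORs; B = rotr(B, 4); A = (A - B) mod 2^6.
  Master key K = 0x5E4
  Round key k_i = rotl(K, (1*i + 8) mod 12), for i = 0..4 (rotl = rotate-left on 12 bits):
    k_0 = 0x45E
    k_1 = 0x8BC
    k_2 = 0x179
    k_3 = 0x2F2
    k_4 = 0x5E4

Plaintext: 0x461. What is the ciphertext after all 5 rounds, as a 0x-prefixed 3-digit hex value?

s_0 = plaintext = 0x461
s_1 = Round(s_0, k_0) = 0xB09
s_2 = Round(s_1, k_1) = 0x270
s_3 = Round(s_2, k_2) = 0x009
s_4 = Round(s_3, k_3) = 0xED9
s_5 = Round(s_4, k_4) = 0xC01

0xC01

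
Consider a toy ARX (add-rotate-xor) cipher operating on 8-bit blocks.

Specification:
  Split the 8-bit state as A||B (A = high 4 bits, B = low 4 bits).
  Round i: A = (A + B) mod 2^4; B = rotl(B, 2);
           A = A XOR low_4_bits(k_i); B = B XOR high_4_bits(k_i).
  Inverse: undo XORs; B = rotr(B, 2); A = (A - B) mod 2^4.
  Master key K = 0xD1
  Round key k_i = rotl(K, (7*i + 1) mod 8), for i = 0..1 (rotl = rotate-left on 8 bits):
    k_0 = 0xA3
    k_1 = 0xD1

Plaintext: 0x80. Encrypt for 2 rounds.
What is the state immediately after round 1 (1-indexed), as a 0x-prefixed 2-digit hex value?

0xBA

s_0 = plaintext = 0x80
s_1 = Round(s_0, k_0) = 0xBA
s_2 = Round(s_1, k_1) = 0x47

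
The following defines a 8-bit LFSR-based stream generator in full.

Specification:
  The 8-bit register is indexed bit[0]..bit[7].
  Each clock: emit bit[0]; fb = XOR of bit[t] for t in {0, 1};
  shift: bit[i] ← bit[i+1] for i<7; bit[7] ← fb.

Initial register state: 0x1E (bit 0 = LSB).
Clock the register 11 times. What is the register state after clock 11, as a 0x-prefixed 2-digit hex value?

reg_0 = 0x1E
clock 1: out=0, reg = 0x8F
clock 2: out=1, reg = 0x47
clock 3: out=1, reg = 0x23
clock 4: out=1, reg = 0x11
clock 5: out=1, reg = 0x88
clock 6: out=0, reg = 0x44
clock 7: out=0, reg = 0x22
clock 8: out=0, reg = 0x91
clock 9: out=1, reg = 0xC8
clock 10: out=0, reg = 0x64
clock 11: out=0, reg = 0x32

0x32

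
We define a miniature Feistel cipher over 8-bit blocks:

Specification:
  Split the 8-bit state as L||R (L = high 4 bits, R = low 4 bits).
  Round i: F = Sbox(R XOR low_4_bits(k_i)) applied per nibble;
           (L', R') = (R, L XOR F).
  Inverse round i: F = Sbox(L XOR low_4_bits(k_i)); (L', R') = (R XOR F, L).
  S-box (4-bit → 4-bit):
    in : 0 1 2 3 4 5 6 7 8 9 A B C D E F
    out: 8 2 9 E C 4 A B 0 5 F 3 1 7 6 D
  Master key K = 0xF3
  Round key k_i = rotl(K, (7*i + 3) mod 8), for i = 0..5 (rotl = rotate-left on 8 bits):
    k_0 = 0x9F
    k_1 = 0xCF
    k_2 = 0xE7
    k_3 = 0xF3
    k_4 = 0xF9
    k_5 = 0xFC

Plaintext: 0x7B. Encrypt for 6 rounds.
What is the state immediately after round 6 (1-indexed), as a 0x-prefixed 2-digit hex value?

0x9B

s_0 = plaintext = 0x7B
s_1 = Round(s_0, k_0) = 0xBB
s_2 = Round(s_1, k_1) = 0xB7
s_3 = Round(s_2, k_2) = 0x73
s_4 = Round(s_3, k_3) = 0x3F
s_5 = Round(s_4, k_4) = 0xF9
s_6 = Round(s_5, k_5) = 0x9B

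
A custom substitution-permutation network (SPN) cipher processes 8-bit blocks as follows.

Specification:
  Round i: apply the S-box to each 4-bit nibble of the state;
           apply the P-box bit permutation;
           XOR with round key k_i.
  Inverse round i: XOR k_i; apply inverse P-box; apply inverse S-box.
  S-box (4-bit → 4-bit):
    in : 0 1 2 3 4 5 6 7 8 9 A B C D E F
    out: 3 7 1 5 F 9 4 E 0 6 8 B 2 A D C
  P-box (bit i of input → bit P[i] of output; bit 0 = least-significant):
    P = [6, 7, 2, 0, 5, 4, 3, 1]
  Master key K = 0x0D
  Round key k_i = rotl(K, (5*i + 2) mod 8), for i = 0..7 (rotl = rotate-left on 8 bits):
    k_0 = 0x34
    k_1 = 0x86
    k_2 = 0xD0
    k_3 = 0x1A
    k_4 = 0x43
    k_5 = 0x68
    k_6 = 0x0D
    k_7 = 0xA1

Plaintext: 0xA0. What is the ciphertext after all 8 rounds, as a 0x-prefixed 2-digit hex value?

s_0 = plaintext = 0xA0
s_1 = Round(s_0, k_0) = 0xF6
s_2 = Round(s_1, k_1) = 0x88
s_3 = Round(s_2, k_2) = 0xD0
s_4 = Round(s_3, k_3) = 0xC8
s_5 = Round(s_4, k_4) = 0x53
s_6 = Round(s_5, k_5) = 0x0E
s_7 = Round(s_6, k_6) = 0x78
s_8 = Round(s_7, k_7) = 0xBB

0xBB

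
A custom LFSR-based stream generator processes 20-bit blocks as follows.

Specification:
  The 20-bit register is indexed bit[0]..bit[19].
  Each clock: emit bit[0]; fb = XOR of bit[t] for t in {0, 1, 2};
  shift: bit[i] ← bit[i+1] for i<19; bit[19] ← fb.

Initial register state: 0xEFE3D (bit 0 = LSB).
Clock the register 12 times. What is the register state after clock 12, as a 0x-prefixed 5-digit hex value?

reg_0 = 0xEFE3D
clock 1: out=1, reg = 0x77F1E
clock 2: out=0, reg = 0x3BF8F
clock 3: out=1, reg = 0x9DFC7
clock 4: out=1, reg = 0xCEFE3
clock 5: out=1, reg = 0x677F1
clock 6: out=1, reg = 0xB3BF8
clock 7: out=0, reg = 0x59DFC
clock 8: out=0, reg = 0xACEFE
clock 9: out=0, reg = 0x5677F
clock 10: out=1, reg = 0xAB3BF
clock 11: out=1, reg = 0xD59DF
clock 12: out=1, reg = 0xEACEF

0xEACEF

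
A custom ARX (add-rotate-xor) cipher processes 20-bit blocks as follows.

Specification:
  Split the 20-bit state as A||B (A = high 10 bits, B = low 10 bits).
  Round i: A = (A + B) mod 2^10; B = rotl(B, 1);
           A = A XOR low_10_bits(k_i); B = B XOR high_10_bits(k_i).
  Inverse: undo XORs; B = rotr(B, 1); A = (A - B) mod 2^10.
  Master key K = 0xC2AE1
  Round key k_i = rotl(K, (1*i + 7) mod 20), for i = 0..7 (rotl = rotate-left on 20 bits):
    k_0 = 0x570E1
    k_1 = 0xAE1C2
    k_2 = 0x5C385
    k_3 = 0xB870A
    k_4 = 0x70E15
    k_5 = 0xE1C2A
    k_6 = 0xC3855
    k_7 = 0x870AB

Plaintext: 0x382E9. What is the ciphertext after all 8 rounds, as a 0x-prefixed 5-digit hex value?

s_0 = plaintext = 0x382E9
s_1 = Round(s_0, k_0) = 0xCA08F
s_2 = Round(s_1, k_1) = 0x9D7A6
s_3 = Round(s_2, k_2) = 0x67A3D
s_4 = Round(s_3, k_3) = 0x3469A
s_5 = Round(s_4, k_4) = 0x5F8F6
s_6 = Round(s_5, k_5) = 0x97A6B
s_7 = Round(s_6, k_6) = 0x273D9
s_8 = Round(s_7, k_7) = 0x379AF

0x379AF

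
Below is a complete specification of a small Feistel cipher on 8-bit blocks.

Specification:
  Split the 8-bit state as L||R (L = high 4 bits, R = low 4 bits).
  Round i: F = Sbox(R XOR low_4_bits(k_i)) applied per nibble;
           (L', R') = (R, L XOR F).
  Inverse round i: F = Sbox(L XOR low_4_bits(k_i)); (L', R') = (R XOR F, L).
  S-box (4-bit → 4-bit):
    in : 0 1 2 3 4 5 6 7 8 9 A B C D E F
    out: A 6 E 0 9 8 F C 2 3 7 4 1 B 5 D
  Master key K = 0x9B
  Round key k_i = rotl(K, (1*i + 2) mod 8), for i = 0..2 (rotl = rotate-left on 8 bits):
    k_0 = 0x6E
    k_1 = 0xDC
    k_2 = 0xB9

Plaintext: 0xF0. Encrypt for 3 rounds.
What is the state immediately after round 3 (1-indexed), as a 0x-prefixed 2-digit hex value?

s_0 = plaintext = 0xF0
s_1 = Round(s_0, k_0) = 0x0A
s_2 = Round(s_1, k_1) = 0xAF
s_3 = Round(s_2, k_2) = 0xF5

0xF5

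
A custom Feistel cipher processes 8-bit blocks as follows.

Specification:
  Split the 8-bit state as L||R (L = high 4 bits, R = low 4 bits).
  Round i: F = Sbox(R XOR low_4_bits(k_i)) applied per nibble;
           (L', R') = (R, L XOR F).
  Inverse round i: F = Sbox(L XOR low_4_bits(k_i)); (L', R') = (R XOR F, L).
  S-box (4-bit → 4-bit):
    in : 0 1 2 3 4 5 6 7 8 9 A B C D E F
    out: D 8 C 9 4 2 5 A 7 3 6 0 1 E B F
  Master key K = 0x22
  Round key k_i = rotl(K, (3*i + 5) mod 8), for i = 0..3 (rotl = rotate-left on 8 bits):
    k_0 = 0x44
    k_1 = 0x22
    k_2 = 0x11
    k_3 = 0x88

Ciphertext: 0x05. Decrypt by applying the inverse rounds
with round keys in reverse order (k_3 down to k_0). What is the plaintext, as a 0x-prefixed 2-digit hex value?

0xC2

s_0 = ciphertext = 0x05
s_1 = InvRound(s_0, k_3) = 0x20
s_2 = InvRound(s_1, k_2) = 0x92
s_3 = InvRound(s_2, k_1) = 0x29
s_4 = InvRound(s_3, k_0) = 0xC2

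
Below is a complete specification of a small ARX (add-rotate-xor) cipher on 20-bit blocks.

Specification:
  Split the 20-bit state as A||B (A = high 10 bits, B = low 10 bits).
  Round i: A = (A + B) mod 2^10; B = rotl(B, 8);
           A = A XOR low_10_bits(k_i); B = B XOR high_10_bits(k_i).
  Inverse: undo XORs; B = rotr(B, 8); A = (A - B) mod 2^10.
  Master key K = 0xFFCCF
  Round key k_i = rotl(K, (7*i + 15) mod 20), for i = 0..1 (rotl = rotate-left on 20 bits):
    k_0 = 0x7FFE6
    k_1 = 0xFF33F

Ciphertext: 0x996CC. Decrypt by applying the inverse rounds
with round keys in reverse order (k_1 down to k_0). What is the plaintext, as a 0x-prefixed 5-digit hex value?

0xA18F9

s_0 = ciphertext = 0x996CC
s_1 = InvRound(s_0, k_1) = 0x264C1
s_2 = InvRound(s_1, k_0) = 0xA18F9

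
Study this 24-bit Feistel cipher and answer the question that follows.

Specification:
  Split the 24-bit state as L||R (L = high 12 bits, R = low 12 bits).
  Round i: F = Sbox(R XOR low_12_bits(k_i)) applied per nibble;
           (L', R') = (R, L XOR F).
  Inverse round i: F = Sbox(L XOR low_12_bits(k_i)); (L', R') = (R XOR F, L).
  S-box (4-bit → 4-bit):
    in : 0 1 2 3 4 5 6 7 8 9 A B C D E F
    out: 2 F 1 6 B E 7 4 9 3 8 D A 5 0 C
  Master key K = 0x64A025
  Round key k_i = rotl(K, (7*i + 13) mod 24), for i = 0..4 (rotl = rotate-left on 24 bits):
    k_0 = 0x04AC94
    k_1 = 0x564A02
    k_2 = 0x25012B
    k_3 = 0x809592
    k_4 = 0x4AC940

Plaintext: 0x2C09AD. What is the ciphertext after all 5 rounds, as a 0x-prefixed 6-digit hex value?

s_0 = plaintext = 0x2C09AD
s_1 = Round(s_0, k_0) = 0x9ADCA3
s_2 = Round(s_1, k_1) = 0xCA3E22
s_3 = Round(s_2, k_2) = 0xE22080
s_4 = Round(s_3, k_3) = 0x0800D3
s_5 = Round(s_4, k_4) = 0x0D33B6

0x0D33B6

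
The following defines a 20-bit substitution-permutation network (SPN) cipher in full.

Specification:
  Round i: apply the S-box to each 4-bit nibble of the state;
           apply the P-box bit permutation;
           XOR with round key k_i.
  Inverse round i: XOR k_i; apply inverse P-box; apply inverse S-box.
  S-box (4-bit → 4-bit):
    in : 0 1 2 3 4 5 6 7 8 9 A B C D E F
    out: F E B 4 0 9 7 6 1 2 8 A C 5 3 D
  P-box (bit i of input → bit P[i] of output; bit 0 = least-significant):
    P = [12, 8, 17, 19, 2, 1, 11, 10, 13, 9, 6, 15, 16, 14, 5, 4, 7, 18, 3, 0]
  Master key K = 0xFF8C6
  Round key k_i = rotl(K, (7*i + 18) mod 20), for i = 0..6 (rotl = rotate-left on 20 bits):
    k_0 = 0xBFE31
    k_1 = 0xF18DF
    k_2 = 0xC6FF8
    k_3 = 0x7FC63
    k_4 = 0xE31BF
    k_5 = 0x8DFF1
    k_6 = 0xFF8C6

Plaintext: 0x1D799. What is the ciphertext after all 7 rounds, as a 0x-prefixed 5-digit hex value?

s_0 = plaintext = 0x1D799
s_1 = Round(s_0, k_0) = 0xEFD5A
s_2 = Round(s_1, k_1) = 0x23C2B
s_3 = Round(s_2, k_2) = 0x0EA1F
s_4 = Round(s_3, k_3) = 0x820E8
s_5 = Round(s_4, k_4) = 0xFC369
s_6 = Round(s_5, k_5) = 0x8D60E
s_7 = Round(s_6, k_6) = 0xEC720

0xEC720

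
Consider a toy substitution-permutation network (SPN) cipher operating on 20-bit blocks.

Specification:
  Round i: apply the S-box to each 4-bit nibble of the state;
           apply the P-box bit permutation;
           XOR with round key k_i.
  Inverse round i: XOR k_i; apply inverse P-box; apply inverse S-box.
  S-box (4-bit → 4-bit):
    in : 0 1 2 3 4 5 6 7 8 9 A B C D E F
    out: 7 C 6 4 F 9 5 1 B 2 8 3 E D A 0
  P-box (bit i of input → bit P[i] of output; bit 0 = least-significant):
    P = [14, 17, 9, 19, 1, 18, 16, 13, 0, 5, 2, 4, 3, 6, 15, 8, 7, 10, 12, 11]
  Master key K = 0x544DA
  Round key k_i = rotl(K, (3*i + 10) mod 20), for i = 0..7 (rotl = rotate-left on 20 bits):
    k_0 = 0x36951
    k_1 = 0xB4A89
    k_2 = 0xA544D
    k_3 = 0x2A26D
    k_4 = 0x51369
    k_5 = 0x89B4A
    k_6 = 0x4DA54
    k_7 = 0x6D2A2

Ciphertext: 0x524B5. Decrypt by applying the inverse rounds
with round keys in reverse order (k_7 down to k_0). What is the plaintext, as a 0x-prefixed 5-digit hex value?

0x4A2F9

s_0 = ciphertext = 0x524B5
s_1 = InvRound(s_0, k_7) = 0x23DD0
s_2 = InvRound(s_1, k_6) = 0xB13E0
s_3 = InvRound(s_2, k_5) = 0x56969
s_4 = InvRound(s_3, k_4) = 0x1FFA6
s_5 = InvRound(s_4, k_3) = 0x4876B
s_6 = InvRound(s_5, k_2) = 0x312B4
s_7 = InvRound(s_6, k_1) = 0x174F5
s_8 = InvRound(s_7, k_0) = 0x4A2F9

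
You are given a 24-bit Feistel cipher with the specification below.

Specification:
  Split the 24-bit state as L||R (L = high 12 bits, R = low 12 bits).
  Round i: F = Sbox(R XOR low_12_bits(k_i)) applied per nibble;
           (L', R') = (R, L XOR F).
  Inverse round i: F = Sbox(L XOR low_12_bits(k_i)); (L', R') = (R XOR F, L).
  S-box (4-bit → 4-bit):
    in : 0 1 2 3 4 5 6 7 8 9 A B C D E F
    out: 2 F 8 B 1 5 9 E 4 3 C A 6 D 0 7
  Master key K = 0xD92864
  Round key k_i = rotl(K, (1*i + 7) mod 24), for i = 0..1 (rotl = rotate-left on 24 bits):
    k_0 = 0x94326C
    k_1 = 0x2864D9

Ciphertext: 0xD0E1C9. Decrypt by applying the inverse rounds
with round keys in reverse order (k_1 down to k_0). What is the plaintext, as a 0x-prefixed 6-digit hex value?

0xFE4217

s_0 = ciphertext = 0xD0E1C9
s_1 = InvRound(s_0, k_1) = 0x217D0E
s_2 = InvRound(s_1, k_0) = 0xFE4217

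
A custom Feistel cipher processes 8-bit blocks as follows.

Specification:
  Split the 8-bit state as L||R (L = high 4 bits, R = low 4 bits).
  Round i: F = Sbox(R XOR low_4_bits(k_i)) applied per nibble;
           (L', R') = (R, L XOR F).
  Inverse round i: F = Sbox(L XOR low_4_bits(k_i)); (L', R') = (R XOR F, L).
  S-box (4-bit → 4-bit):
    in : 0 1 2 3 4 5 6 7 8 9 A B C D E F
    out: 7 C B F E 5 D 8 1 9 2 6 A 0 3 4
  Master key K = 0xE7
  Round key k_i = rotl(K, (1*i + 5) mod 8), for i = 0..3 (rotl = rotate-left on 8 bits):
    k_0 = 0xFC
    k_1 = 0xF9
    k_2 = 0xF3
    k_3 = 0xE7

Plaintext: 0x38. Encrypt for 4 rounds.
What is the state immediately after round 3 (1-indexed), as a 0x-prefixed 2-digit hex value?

s_0 = plaintext = 0x38
s_1 = Round(s_0, k_0) = 0x8D
s_2 = Round(s_1, k_1) = 0xD6
s_3 = Round(s_2, k_2) = 0x68
s_4 = Round(s_3, k_3) = 0x82

0x68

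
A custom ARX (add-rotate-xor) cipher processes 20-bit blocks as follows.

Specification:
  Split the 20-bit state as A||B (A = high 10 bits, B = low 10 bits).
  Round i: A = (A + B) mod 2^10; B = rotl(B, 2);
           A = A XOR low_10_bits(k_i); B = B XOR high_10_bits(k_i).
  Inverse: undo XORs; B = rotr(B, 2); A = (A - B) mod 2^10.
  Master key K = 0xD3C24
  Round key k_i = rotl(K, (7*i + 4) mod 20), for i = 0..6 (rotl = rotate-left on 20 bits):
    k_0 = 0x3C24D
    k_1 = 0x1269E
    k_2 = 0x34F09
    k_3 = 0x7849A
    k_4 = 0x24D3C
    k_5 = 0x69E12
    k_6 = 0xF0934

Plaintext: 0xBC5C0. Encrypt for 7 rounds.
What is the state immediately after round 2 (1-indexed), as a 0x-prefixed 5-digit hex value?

s_0 = plaintext = 0xBC5C0
s_1 = Round(s_0, k_0) = 0xBF3F1
s_2 = Round(s_1, k_1) = 0x1CF8E
s_3 = Round(s_2, k_2) = 0xC22E8
s_4 = Round(s_3, k_3) = 0x5AA43
s_5 = Round(s_4, k_4) = 0xA459D
s_6 = Round(s_5, k_5) = 0x8F3D2
s_7 = Round(s_6, k_6) = 0xCE889

0x1CF8E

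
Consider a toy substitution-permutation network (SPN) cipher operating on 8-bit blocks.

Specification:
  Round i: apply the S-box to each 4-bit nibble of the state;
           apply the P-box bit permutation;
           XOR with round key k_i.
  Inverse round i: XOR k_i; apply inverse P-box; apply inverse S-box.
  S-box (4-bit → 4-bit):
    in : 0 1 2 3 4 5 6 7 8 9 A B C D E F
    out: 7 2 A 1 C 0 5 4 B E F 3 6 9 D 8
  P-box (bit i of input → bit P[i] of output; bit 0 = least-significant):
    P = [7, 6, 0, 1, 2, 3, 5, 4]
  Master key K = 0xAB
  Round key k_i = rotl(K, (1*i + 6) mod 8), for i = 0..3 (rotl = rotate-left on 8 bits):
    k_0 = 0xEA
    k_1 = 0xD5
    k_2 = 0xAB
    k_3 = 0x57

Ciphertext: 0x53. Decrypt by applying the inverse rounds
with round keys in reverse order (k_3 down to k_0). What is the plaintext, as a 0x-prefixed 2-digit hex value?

s_0 = ciphertext = 0x53
s_1 = InvRound(s_0, k_3) = 0x35
s_2 = InvRound(s_1, k_2) = 0x8D
s_3 = InvRound(s_2, k_1) = 0x21
s_4 = InvRound(s_3, k_0) = 0x1A

0x1A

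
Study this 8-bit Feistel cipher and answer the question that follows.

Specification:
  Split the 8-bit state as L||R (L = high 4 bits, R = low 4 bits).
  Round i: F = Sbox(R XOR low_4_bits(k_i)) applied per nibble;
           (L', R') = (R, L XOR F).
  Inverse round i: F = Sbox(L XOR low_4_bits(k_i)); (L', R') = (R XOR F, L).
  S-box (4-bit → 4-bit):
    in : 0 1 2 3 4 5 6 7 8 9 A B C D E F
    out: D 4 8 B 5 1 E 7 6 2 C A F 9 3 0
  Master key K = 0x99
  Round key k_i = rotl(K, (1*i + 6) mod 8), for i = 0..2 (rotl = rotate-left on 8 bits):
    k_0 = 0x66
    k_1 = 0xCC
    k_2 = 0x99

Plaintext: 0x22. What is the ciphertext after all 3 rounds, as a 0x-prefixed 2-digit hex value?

s_0 = plaintext = 0x22
s_1 = Round(s_0, k_0) = 0x27
s_2 = Round(s_1, k_1) = 0x78
s_3 = Round(s_2, k_2) = 0x83

0x83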